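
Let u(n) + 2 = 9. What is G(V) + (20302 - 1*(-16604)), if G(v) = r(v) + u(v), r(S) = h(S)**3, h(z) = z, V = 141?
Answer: 2840134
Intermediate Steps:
u(n) = 7 (u(n) = -2 + 9 = 7)
r(S) = S**3
G(v) = 7 + v**3 (G(v) = v**3 + 7 = 7 + v**3)
G(V) + (20302 - 1*(-16604)) = (7 + 141**3) + (20302 - 1*(-16604)) = (7 + 2803221) + (20302 + 16604) = 2803228 + 36906 = 2840134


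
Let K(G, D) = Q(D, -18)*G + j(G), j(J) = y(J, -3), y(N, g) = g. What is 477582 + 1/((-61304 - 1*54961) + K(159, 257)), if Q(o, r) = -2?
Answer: 55679375051/116586 ≈ 4.7758e+5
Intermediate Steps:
j(J) = -3
K(G, D) = -3 - 2*G (K(G, D) = -2*G - 3 = -3 - 2*G)
477582 + 1/((-61304 - 1*54961) + K(159, 257)) = 477582 + 1/((-61304 - 1*54961) + (-3 - 2*159)) = 477582 + 1/((-61304 - 54961) + (-3 - 318)) = 477582 + 1/(-116265 - 321) = 477582 + 1/(-116586) = 477582 - 1/116586 = 55679375051/116586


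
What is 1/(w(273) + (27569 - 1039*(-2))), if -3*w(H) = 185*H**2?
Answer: -1/4566308 ≈ -2.1900e-7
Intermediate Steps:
w(H) = -185*H**2/3
1/(w(273) + (27569 - 1039*(-2))) = 1/(-185/3*273**2 + (27569 - 1039*(-2))) = 1/(-185/3*74529 + (27569 - 1*(-2078))) = 1/(-4595955 + (27569 + 2078)) = 1/(-4595955 + 29647) = 1/(-4566308) = -1/4566308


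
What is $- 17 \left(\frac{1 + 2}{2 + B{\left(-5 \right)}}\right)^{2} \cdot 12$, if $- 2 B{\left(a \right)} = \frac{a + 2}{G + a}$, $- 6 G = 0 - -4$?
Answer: $- \frac{2122416}{3481} \approx -609.71$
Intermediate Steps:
$G = - \frac{2}{3}$ ($G = - \frac{0 - -4}{6} = - \frac{0 + 4}{6} = \left(- \frac{1}{6}\right) 4 = - \frac{2}{3} \approx -0.66667$)
$B{\left(a \right)} = - \frac{2 + a}{2 \left(- \frac{2}{3} + a\right)}$ ($B{\left(a \right)} = - \frac{\left(a + 2\right) \frac{1}{- \frac{2}{3} + a}}{2} = - \frac{\left(2 + a\right) \frac{1}{- \frac{2}{3} + a}}{2} = - \frac{\frac{1}{- \frac{2}{3} + a} \left(2 + a\right)}{2} = - \frac{2 + a}{2 \left(- \frac{2}{3} + a\right)}$)
$- 17 \left(\frac{1 + 2}{2 + B{\left(-5 \right)}}\right)^{2} \cdot 12 = - 17 \left(\frac{1 + 2}{2 + \frac{3 \left(-2 - -5\right)}{2 \left(-2 + 3 \left(-5\right)\right)}}\right)^{2} \cdot 12 = - 17 \left(\frac{3}{2 + \frac{3 \left(-2 + 5\right)}{2 \left(-2 - 15\right)}}\right)^{2} \cdot 12 = - 17 \left(\frac{3}{2 + \frac{3}{2} \frac{1}{-17} \cdot 3}\right)^{2} \cdot 12 = - 17 \left(\frac{3}{2 + \frac{3}{2} \left(- \frac{1}{17}\right) 3}\right)^{2} \cdot 12 = - 17 \left(\frac{3}{2 - \frac{9}{34}}\right)^{2} \cdot 12 = - 17 \left(\frac{3}{\frac{59}{34}}\right)^{2} \cdot 12 = - 17 \left(3 \cdot \frac{34}{59}\right)^{2} \cdot 12 = - 17 \left(\frac{102}{59}\right)^{2} \cdot 12 = \left(-17\right) \frac{10404}{3481} \cdot 12 = \left(- \frac{176868}{3481}\right) 12 = - \frac{2122416}{3481}$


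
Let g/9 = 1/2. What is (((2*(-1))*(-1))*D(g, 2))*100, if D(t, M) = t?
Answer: 900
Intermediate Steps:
g = 9/2 ≈ 4.5000
(((2*(-1))*(-1))*D(g, 2))*100 = (((2*(-1))*(-1))*(9/2))*100 = (-2*(-1)*(9/2))*100 = (2*(9/2))*100 = 9*100 = 900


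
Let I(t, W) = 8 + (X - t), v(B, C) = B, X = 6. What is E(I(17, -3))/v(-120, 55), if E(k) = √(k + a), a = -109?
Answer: -I*√7/30 ≈ -0.088192*I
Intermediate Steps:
I(t, W) = 14 - t (I(t, W) = 8 + (6 - t) = 14 - t)
E(k) = √(-109 + k) (E(k) = √(k - 109) = √(-109 + k))
E(I(17, -3))/v(-120, 55) = √(-109 + (14 - 1*17))/(-120) = √(-109 + (14 - 17))*(-1/120) = √(-109 - 3)*(-1/120) = √(-112)*(-1/120) = (4*I*√7)*(-1/120) = -I*√7/30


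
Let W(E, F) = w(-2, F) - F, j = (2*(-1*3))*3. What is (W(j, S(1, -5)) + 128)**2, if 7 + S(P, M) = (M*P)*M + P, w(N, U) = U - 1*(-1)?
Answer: 16641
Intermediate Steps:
w(N, U) = 1 + U (w(N, U) = U + 1 = 1 + U)
S(P, M) = -7 + P + P*M**2 (S(P, M) = -7 + ((M*P)*M + P) = -7 + (P*M**2 + P) = -7 + (P + P*M**2) = -7 + P + P*M**2)
j = -18 (j = (2*(-3))*3 = -6*3 = -18)
W(E, F) = 1 (W(E, F) = (1 + F) - F = 1)
(W(j, S(1, -5)) + 128)**2 = (1 + 128)**2 = 129**2 = 16641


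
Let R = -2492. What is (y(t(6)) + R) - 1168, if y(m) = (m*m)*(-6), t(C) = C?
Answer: -3876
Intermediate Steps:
y(m) = -6*m**2 (y(m) = m**2*(-6) = -6*m**2)
(y(t(6)) + R) - 1168 = (-6*6**2 - 2492) - 1168 = (-6*36 - 2492) - 1168 = (-216 - 2492) - 1168 = -2708 - 1168 = -3876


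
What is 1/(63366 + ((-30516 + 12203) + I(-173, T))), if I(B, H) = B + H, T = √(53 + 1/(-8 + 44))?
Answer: 1615680/72511716491 - 6*√1909/72511716491 ≈ 2.2278e-5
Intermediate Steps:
T = √1909/6 (T = √(53 + 1/36) = √(1909/36) = √1909/6 ≈ 7.2820)
1/(63366 + ((-30516 + 12203) + I(-173, T))) = 1/(63366 + ((-30516 + 12203) + (-173 + √1909/6))) = 1/(63366 + (-18313 + (-173 + √1909/6))) = 1/(63366 + (-18486 + √1909/6)) = 1/(44880 + √1909/6)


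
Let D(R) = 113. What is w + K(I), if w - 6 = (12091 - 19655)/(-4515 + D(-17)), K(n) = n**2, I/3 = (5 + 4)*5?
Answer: 1294523/71 ≈ 18233.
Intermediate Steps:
I = 135 (I = 3*((5 + 4)*5) = 3*(9*5) = 3*45 = 135)
w = 548/71 (w = 6 + (12091 - 19655)/(-4515 + 113) = 6 - 7564/(-4402) = 6 - 7564*(-1/4402) = 6 + 122/71 = 548/71 ≈ 7.7183)
w + K(I) = 548/71 + 135**2 = 548/71 + 18225 = 1294523/71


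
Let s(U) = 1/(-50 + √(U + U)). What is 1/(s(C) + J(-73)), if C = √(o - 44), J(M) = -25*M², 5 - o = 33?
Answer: -1/(133225 + 1/(50 - 2*2^(¼)*√3*√I)) ≈ -7.5061e-6 + 7.3739e-14*I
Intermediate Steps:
o = -28 (o = 5 - 1*33 = 5 - 33 = -28)
C = 6*I*√2 (C = √(-28 - 44) = √(-72) = 6*I*√2 ≈ 8.4853*I)
s(U) = 1/(-50 + √2*√U) (s(U) = 1/(-50 + √(2*U)) = 1/(-50 + √2*√U))
1/(s(C) + J(-73)) = 1/(1/(-50 + √2*√(6*I*√2)) - 25*(-73)²) = 1/(1/(-50 + √2*(2^(¾)*√3*√I)) - 25*5329) = 1/(1/(-50 + 2*2^(¼)*√3*√I) - 133225) = 1/(-133225 + 1/(-50 + 2*2^(¼)*√3*√I))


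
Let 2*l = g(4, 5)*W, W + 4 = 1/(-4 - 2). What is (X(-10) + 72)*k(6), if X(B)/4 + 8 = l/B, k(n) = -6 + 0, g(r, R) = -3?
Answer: -225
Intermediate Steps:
k(n) = -6
W = -25/6 (W = -4 + 1/(-4 - 2) = -4 + 1/(-6) = -4 - ⅙ = -25/6 ≈ -4.1667)
l = 25/4 (l = (-3*(-25/6))/2 = (½)*(25/2) = 25/4 ≈ 6.2500)
X(B) = -32 + 25/B (X(B) = -32 + 4*(25/(4*B)) = -32 + 25/B)
(X(-10) + 72)*k(6) = ((-32 + 25/(-10)) + 72)*(-6) = ((-32 + 25*(-⅒)) + 72)*(-6) = ((-32 - 5/2) + 72)*(-6) = (-69/2 + 72)*(-6) = (75/2)*(-6) = -225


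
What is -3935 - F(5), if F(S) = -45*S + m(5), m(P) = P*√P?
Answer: -3710 - 5*√5 ≈ -3721.2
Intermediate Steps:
m(P) = P^(3/2)
F(S) = -45*S + 5*√5 (F(S) = -45*S + 5^(3/2) = -45*S + 5*√5)
-3935 - F(5) = -3935 - (-45*5 + 5*√5) = -3935 - (-225 + 5*√5) = -3935 + (225 - 5*√5) = -3710 - 5*√5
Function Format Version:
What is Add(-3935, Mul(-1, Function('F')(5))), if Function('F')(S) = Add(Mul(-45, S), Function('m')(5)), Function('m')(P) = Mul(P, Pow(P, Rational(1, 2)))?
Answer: Add(-3710, Mul(-5, Pow(5, Rational(1, 2)))) ≈ -3721.2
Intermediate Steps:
Function('m')(P) = Pow(P, Rational(3, 2))
Function('F')(S) = Add(Mul(-45, S), Mul(5, Pow(5, Rational(1, 2)))) (Function('F')(S) = Add(Mul(-45, S), Pow(5, Rational(3, 2))) = Add(Mul(-45, S), Mul(5, Pow(5, Rational(1, 2)))))
Add(-3935, Mul(-1, Function('F')(5))) = Add(-3935, Mul(-1, Add(Mul(-45, 5), Mul(5, Pow(5, Rational(1, 2)))))) = Add(-3935, Mul(-1, Add(-225, Mul(5, Pow(5, Rational(1, 2)))))) = Add(-3935, Add(225, Mul(-5, Pow(5, Rational(1, 2))))) = Add(-3710, Mul(-5, Pow(5, Rational(1, 2))))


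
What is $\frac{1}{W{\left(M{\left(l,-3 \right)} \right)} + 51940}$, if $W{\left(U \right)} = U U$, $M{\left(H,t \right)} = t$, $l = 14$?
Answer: $\frac{1}{51949} \approx 1.925 \cdot 10^{-5}$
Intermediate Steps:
$W{\left(U \right)} = U^{2}$
$\frac{1}{W{\left(M{\left(l,-3 \right)} \right)} + 51940} = \frac{1}{\left(-3\right)^{2} + 51940} = \frac{1}{9 + 51940} = \frac{1}{51949}$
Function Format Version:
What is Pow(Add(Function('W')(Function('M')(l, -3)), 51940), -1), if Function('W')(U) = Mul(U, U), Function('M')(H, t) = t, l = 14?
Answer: Rational(1, 51949) ≈ 1.9250e-5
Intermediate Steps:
Function('W')(U) = Pow(U, 2)
Pow(Add(Function('W')(Function('M')(l, -3)), 51940), -1) = Pow(Add(Pow(-3, 2), 51940), -1) = Pow(Add(9, 51940), -1) = Pow(51949, -1) = Rational(1, 51949)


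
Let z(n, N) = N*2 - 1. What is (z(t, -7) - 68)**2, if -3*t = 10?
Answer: 6889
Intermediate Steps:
t = -10/3 (t = -1/3*10 = -10/3 ≈ -3.3333)
z(n, N) = -1 + 2*N (z(n, N) = 2*N - 1 = -1 + 2*N)
(z(t, -7) - 68)**2 = ((-1 + 2*(-7)) - 68)**2 = ((-1 - 14) - 68)**2 = (-15 - 68)**2 = (-83)**2 = 6889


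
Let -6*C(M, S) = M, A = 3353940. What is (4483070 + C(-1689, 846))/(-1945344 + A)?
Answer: 2988901/939064 ≈ 3.1828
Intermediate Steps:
C(M, S) = -M/6
(4483070 + C(-1689, 846))/(-1945344 + A) = (4483070 - 1/6*(-1689))/(-1945344 + 3353940) = (4483070 + 563/2)/1408596 = (8966703/2)*(1/1408596) = 2988901/939064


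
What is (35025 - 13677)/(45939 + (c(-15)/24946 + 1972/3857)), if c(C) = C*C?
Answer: 70828778664/152418967355 ≈ 0.46470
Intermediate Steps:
c(C) = C²
(35025 - 13677)/(45939 + (c(-15)/24946 + 1972/3857)) = (35025 - 13677)/(45939 + ((-15)²/24946 + 1972/3857)) = 21348/(45939 + (225*(1/24946) + 1972*(1/3857))) = 21348/(45939 + (225/24946 + 68/133)) = 21348/(45939 + 1726253/3317818) = 21348/(152418967355/3317818) = 21348*(3317818/152418967355) = 70828778664/152418967355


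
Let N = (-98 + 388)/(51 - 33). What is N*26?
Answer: 3770/9 ≈ 418.89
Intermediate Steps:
N = 145/9 (N = 290/18 = 290*(1/18) = 145/9 ≈ 16.111)
N*26 = (145/9)*26 = 3770/9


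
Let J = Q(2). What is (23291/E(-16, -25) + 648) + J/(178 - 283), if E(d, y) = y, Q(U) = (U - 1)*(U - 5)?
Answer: -49632/175 ≈ -283.61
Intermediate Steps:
Q(U) = (-1 + U)*(-5 + U)
J = -3 (J = 5 + 2² - 6*2 = 5 + 4 - 12 = -3)
(23291/E(-16, -25) + 648) + J/(178 - 283) = (23291/(-25) + 648) - 3/(178 - 283) = (23291*(-1/25) + 648) - 3/(-105) = (-23291/25 + 648) - 1/105*(-3) = -7091/25 + 1/35 = -49632/175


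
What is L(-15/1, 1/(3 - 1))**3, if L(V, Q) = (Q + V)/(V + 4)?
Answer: 24389/10648 ≈ 2.2905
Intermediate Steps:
L(V, Q) = (Q + V)/(4 + V)
L(-15/1, 1/(3 - 1))**3 = ((1/(3 - 1) - 15/1)/(4 - 15/1))**3 = ((1/2 - 15)/(4 - 15))**3 = (-29/2/(-11))**3 = (-1/11*(-29/2))**3 = (29/22)**3 = 24389/10648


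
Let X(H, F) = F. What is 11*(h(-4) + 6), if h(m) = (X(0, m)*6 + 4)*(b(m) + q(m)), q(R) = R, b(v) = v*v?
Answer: -2574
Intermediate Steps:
b(v) = v²
h(m) = (4 + 6*m)*(m + m²) (h(m) = (m*6 + 4)*(m² + m) = (6*m + 4)*(m + m²) = (4 + 6*m)*(m + m²))
11*(h(-4) + 6) = 11*(2*(-4)*(2 + 3*(-4)² + 5*(-4)) + 6) = 11*(2*(-4)*(2 + 3*16 - 20) + 6) = 11*(2*(-4)*(2 + 48 - 20) + 6) = 11*(2*(-4)*30 + 6) = 11*(-240 + 6) = 11*(-234) = -2574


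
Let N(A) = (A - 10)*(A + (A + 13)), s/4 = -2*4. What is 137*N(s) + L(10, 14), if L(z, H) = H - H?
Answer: 293454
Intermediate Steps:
s = -32 (s = 4*(-2*4) = 4*(-8) = -32)
L(z, H) = 0
N(A) = (-10 + A)*(13 + 2*A) (N(A) = (-10 + A)*(A + (13 + A)) = (-10 + A)*(13 + 2*A))
137*N(s) + L(10, 14) = 137*(-130 - 7*(-32) + 2*(-32)²) + 0 = 137*(-130 + 224 + 2*1024) + 0 = 137*(-130 + 224 + 2048) + 0 = 137*2142 + 0 = 293454 + 0 = 293454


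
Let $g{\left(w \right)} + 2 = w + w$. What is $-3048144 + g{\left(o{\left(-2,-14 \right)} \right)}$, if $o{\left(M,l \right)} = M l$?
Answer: $-3048090$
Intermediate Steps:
$g{\left(w \right)} = -2 + 2 w$ ($g{\left(w \right)} = -2 + \left(w + w\right) = -2 + 2 w$)
$-3048144 + g{\left(o{\left(-2,-14 \right)} \right)} = -3048144 - \left(2 - 2 \left(\left(-2\right) \left(-14\right)\right)\right) = -3048144 + \left(-2 + 2 \cdot 28\right) = -3048144 + \left(-2 + 56\right) = -3048144 + 54 = -3048090$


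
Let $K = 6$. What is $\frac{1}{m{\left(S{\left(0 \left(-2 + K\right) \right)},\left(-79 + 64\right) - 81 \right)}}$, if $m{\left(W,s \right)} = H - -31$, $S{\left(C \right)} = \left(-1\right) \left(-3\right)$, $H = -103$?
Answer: $- \frac{1}{72} \approx -0.013889$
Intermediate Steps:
$S{\left(C \right)} = 3$
$m{\left(W,s \right)} = -72$ ($m{\left(W,s \right)} = -103 - -31 = -103 + 31 = -72$)
$\frac{1}{m{\left(S{\left(0 \left(-2 + K\right) \right)},\left(-79 + 64\right) - 81 \right)}} = \frac{1}{-72} = - \frac{1}{72}$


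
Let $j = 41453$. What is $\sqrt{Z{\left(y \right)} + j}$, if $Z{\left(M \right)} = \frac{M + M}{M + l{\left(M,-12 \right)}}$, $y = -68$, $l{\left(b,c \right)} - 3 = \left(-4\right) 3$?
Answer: $\frac{\sqrt{245785309}}{77} \approx 203.6$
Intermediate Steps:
$l{\left(b,c \right)} = -9$ ($l{\left(b,c \right)} = 3 - 12 = -9$)
$Z{\left(M \right)} = \frac{2 M}{-9 + M}$ ($Z{\left(M \right)} = \frac{M + M}{M - 9} = \frac{2 M}{-9 + M}$)
$\sqrt{Z{\left(y \right)} + j} = \sqrt{2 \left(-68\right) \frac{1}{-9 - 68} + 41453} = \sqrt{2 \left(-68\right) \frac{1}{-77} + 41453} = \sqrt{2 \left(-68\right) \left(- \frac{1}{77}\right) + 41453} = \sqrt{\frac{136}{77} + 41453} = \sqrt{\frac{3192017}{77}} = \frac{\sqrt{245785309}}{77}$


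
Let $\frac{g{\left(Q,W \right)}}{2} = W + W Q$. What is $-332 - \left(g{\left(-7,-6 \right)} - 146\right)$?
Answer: $-258$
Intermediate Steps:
$g{\left(Q,W \right)} = 2 W + 2 Q W$ ($g{\left(Q,W \right)} = 2 \left(W + W Q\right) = 2 \left(W + Q W\right) = 2 W + 2 Q W$)
$-332 - \left(g{\left(-7,-6 \right)} - 146\right) = -332 - \left(2 \left(-6\right) \left(1 - 7\right) - 146\right) = -332 - \left(2 \left(-6\right) \left(-6\right) - 146\right) = -332 - \left(72 - 146\right) = -332 - -74 = -332 + 74 = -258$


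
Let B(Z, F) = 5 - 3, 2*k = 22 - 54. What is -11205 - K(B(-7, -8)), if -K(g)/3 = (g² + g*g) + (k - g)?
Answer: -11235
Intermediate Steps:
k = -16 (k = (22 - 54)/2 = (½)*(-32) = -16)
B(Z, F) = 2
K(g) = 48 - 6*g² + 3*g (K(g) = -3*((g² + g*g) + (-16 - g)) = -3*((g² + g²) + (-16 - g)) = -3*(2*g² + (-16 - g)) = -3*(-16 - g + 2*g²) = 48 - 6*g² + 3*g)
-11205 - K(B(-7, -8)) = -11205 - (48 - 6*2² + 3*2) = -11205 - (48 - 6*4 + 6) = -11205 - (48 - 24 + 6) = -11205 - 1*30 = -11205 - 30 = -11235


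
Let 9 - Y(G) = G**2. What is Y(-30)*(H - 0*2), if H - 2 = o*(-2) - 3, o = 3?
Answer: 6237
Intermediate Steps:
Y(G) = 9 - G**2
H = -7 (H = 2 + (3*(-2) - 3) = 2 + (-6 - 3) = 2 - 9 = -7)
Y(-30)*(H - 0*2) = (9 - 1*(-30)**2)*(-7 - 0*2) = (9 - 1*900)*(-7 - 1*0) = (9 - 900)*(-7 + 0) = -891*(-7) = 6237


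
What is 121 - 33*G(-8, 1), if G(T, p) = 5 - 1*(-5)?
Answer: -209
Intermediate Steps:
G(T, p) = 10 (G(T, p) = 5 + 5 = 10)
121 - 33*G(-8, 1) = 121 - 33*10 = 121 - 330 = -209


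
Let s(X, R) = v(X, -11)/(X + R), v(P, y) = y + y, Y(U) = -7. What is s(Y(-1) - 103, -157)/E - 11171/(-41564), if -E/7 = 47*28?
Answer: 6868830469/25557745164 ≈ 0.26876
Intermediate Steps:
v(P, y) = 2*y
s(X, R) = -22/(R + X) (s(X, R) = (2*(-11))/(X + R) = -22/(R + X))
E = -9212 (E = -329*28 = -7*1316 = -9212)
s(Y(-1) - 103, -157)/E - 11171/(-41564) = -22/(-157 + (-7 - 103))/(-9212) - 11171/(-41564) = -22/(-157 - 110)*(-1/9212) - 11171*(-1/41564) = -22/(-267)*(-1/9212) + 11171/41564 = -22*(-1/267)*(-1/9212) + 11171/41564 = (22/267)*(-1/9212) + 11171/41564 = -11/1229802 + 11171/41564 = 6868830469/25557745164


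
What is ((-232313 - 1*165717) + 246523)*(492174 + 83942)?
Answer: -87285606812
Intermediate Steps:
((-232313 - 1*165717) + 246523)*(492174 + 83942) = ((-232313 - 165717) + 246523)*576116 = (-398030 + 246523)*576116 = -151507*576116 = -87285606812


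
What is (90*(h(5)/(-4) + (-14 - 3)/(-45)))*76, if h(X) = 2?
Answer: -836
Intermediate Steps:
(90*(h(5)/(-4) + (-14 - 3)/(-45)))*76 = (90*(2/(-4) + (-14 - 3)/(-45)))*76 = (90*(2*(-¼) - 17*(-1/45)))*76 = (90*(-½ + 17/45))*76 = (90*(-11/90))*76 = -11*76 = -836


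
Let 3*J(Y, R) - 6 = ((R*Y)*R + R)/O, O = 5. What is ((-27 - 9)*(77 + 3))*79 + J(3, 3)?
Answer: -227516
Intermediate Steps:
J(Y, R) = 2 + R/15 + Y*R²/15 (J(Y, R) = 2 + (((R*Y)*R + R)/5)/3 = 2 + ((Y*R² + R)*(⅕))/3 = 2 + ((R + Y*R²)*(⅕))/3 = 2 + (R/5 + Y*R²/5)/3 = 2 + (R/15 + Y*R²/15) = 2 + R/15 + Y*R²/15)
((-27 - 9)*(77 + 3))*79 + J(3, 3) = ((-27 - 9)*(77 + 3))*79 + (2 + (1/15)*3 + (1/15)*3*3²) = -36*80*79 + (2 + ⅕ + (1/15)*3*9) = -2880*79 + (2 + ⅕ + 9/5) = -227520 + 4 = -227516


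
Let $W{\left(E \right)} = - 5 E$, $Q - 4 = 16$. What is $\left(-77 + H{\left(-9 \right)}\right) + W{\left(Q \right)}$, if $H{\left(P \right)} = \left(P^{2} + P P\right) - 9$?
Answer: $-24$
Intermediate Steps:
$Q = 20$ ($Q = 4 + 16 = 20$)
$H{\left(P \right)} = -9 + 2 P^{2}$ ($H{\left(P \right)} = \left(P^{2} + P^{2}\right) - 9 = 2 P^{2} - 9 = -9 + 2 P^{2}$)
$\left(-77 + H{\left(-9 \right)}\right) + W{\left(Q \right)} = \left(-77 - \left(9 - 2 \left(-9\right)^{2}\right)\right) - 100 = \left(-77 + \left(-9 + 2 \cdot 81\right)\right) - 100 = \left(-77 + \left(-9 + 162\right)\right) - 100 = \left(-77 + 153\right) - 100 = 76 - 100 = -24$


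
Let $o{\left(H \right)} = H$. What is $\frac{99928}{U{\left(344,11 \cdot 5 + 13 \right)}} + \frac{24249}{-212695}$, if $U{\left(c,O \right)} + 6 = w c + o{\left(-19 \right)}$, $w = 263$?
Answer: $\frac{46152389}{46580205} \approx 0.99082$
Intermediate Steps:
$U{\left(c,O \right)} = -25 + 263 c$ ($U{\left(c,O \right)} = -6 + \left(263 c - 19\right) = -6 + \left(-19 + 263 c\right) = -25 + 263 c$)
$\frac{99928}{U{\left(344,11 \cdot 5 + 13 \right)}} + \frac{24249}{-212695} = \frac{99928}{-25 + 263 \cdot 344} + \frac{24249}{-212695} = \frac{99928}{-25 + 90472} + 24249 \left(- \frac{1}{212695}\right) = \frac{99928}{90447} - \frac{411}{3605} = \frac{46152389}{46580205}$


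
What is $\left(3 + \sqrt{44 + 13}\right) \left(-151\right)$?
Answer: $-453 - 151 \sqrt{57} \approx -1593.0$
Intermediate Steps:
$\left(3 + \sqrt{44 + 13}\right) \left(-151\right) = \left(3 + \sqrt{57}\right) \left(-151\right) = -453 - 151 \sqrt{57}$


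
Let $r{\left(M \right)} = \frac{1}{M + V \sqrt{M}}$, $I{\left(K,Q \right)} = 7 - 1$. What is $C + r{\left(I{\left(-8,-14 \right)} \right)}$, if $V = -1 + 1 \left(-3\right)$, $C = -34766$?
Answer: $- \frac{347661}{10} - \frac{\sqrt{6}}{15} \approx -34766.0$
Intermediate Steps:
$I{\left(K,Q \right)} = 6$ ($I{\left(K,Q \right)} = 7 - 1 = 6$)
$V = -4$ ($V = -1 - 3 = -4$)
$r{\left(M \right)} = \frac{1}{M - 4 \sqrt{M}}$
$C + r{\left(I{\left(-8,-14 \right)} \right)} = -34766 + \frac{1}{6 - 4 \sqrt{6}}$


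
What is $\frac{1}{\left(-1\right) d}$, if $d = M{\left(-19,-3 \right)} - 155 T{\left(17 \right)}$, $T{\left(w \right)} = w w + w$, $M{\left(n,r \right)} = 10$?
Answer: $\frac{1}{47420} \approx 2.1088 \cdot 10^{-5}$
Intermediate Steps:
$T{\left(w \right)} = w + w^{2}$ ($T{\left(w \right)} = w^{2} + w = w + w^{2}$)
$d = -47420$ ($d = 10 - 155 \cdot 17 \left(1 + 17\right) = 10 - 155 \cdot 17 \cdot 18 = 10 - 47430 = -47420$)
$\frac{1}{\left(-1\right) d} = \frac{1}{\left(-1\right) \left(-47420\right)} = \frac{1}{47420}$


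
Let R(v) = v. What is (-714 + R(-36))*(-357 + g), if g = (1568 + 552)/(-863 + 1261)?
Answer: 52487250/199 ≈ 2.6376e+5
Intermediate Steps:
g = 1060/199 (g = 2120/398 = 2120*(1/398) = 1060/199 ≈ 5.3266)
(-714 + R(-36))*(-357 + g) = (-714 - 36)*(-357 + 1060/199) = -750*(-69983/199) = 52487250/199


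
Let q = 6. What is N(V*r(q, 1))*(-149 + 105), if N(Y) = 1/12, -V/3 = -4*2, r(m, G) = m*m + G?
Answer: -11/3 ≈ -3.6667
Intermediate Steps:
r(m, G) = G + m² (r(m, G) = m² + G = G + m²)
V = 24 (V = -(-12)*2 = -3*(-8) = 24)
N(Y) = 1/12
N(V*r(q, 1))*(-149 + 105) = (-149 + 105)/12 = (1/12)*(-44) = -11/3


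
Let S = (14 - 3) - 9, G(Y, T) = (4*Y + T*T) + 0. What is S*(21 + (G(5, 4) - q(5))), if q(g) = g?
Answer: 104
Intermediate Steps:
G(Y, T) = T² + 4*Y (G(Y, T) = (4*Y + T²) + 0 = (T² + 4*Y) + 0 = T² + 4*Y)
S = 2 (S = 11 - 9 = 2)
S*(21 + (G(5, 4) - q(5))) = 2*(21 + ((4² + 4*5) - 1*5)) = 2*(21 + ((16 + 20) - 5)) = 2*(21 + (36 - 5)) = 2*(21 + 31) = 2*52 = 104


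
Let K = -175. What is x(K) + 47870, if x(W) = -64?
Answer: 47806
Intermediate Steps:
x(K) + 47870 = -64 + 47870 = 47806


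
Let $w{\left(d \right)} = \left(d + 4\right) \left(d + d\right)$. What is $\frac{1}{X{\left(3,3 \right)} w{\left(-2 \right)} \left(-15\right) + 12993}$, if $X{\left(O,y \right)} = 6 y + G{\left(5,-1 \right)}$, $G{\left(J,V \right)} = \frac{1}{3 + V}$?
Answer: $\frac{1}{15213} \approx 6.5733 \cdot 10^{-5}$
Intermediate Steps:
$w{\left(d \right)} = 2 d \left(4 + d\right)$ ($w{\left(d \right)} = \left(4 + d\right) 2 d = 2 d \left(4 + d\right)$)
$X{\left(O,y \right)} = \frac{1}{2} + 6 y$ ($X{\left(O,y \right)} = 6 y + \frac{1}{3 - 1} = 6 y + \frac{1}{2} = \frac{1}{2} + 6 y$)
$\frac{1}{X{\left(3,3 \right)} w{\left(-2 \right)} \left(-15\right) + 12993} = \frac{1}{\left(\frac{1}{2} + 6 \cdot 3\right) 2 \left(-2\right) \left(4 - 2\right) \left(-15\right) + 12993} = \frac{1}{\left(\frac{1}{2} + 18\right) 2 \left(-2\right) 2 \left(-15\right) + 12993} = \frac{1}{\frac{37}{2} \left(-8\right) \left(-15\right) + 12993} = \frac{1}{\left(-148\right) \left(-15\right) + 12993} = \frac{1}{2220 + 12993} = \frac{1}{15213}$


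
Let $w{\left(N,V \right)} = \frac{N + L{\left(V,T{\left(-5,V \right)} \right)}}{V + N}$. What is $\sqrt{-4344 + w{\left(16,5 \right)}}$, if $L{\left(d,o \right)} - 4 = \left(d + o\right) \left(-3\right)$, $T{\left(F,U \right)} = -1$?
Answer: $\frac{4 i \sqrt{119721}}{21} \approx 65.906 i$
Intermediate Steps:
$L{\left(d,o \right)} = 4 - 3 d - 3 o$ ($L{\left(d,o \right)} = 4 + \left(d + o\right) \left(-3\right) = 4 - \left(3 d + 3 o\right) = 4 - 3 d - 3 o$)
$w{\left(N,V \right)} = \frac{7 + N - 3 V}{N + V}$ ($w{\left(N,V \right)} = \frac{N - \left(-7 + 3 V\right)}{V + N} = \frac{N + \left(4 - 3 V + 3\right)}{N + V} = \frac{N - \left(-7 + 3 V\right)}{N + V} = \frac{7 + N - 3 V}{N + V}$)
$\sqrt{-4344 + w{\left(16,5 \right)}} = \sqrt{-4344 + \frac{7 + 16 - 15}{16 + 5}} = \sqrt{-4344 + \frac{7 + 16 - 15}{21}} = \sqrt{-4344 + \frac{1}{21} \cdot 8} = \sqrt{-4344 + \frac{8}{21}} = \sqrt{- \frac{91216}{21}} = \frac{4 i \sqrt{119721}}{21}$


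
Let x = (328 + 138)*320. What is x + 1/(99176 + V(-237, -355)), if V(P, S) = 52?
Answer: 14796879361/99228 ≈ 1.4912e+5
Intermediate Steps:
x = 149120 (x = 466*320 = 149120)
x + 1/(99176 + V(-237, -355)) = 149120 + 1/(99176 + 52) = 149120 + 1/99228 = 14796879361/99228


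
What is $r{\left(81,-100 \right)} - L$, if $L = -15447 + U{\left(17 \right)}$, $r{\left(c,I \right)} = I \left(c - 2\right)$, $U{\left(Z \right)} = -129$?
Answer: $7676$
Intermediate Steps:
$r{\left(c,I \right)} = I \left(-2 + c\right)$
$L = -15576$ ($L = -15447 - 129 = -15576$)
$r{\left(81,-100 \right)} - L = - 100 \left(-2 + 81\right) - -15576 = \left(-100\right) 79 + 15576 = -7900 + 15576 = 7676$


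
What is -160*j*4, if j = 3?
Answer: -1920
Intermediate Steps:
-160*j*4 = -480*4 = -160*12 = -1920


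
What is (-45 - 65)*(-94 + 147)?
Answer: -5830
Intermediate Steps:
(-45 - 65)*(-94 + 147) = -110*53 = -5830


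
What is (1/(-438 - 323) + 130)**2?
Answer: 9786947041/579121 ≈ 16900.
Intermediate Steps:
(1/(-438 - 323) + 130)**2 = (1/(-761) + 130)**2 = (-1/761 + 130)**2 = (98929/761)**2 = 9786947041/579121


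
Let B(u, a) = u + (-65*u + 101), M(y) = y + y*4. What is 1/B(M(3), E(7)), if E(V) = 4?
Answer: -1/859 ≈ -0.0011641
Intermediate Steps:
M(y) = 5*y (M(y) = y + 4*y = 5*y)
B(u, a) = 101 - 64*u (B(u, a) = u + (101 - 65*u) = 101 - 64*u)
1/B(M(3), E(7)) = 1/(101 - 320*3) = 1/(101 - 64*15) = 1/(101 - 960) = 1/(-859) = -1/859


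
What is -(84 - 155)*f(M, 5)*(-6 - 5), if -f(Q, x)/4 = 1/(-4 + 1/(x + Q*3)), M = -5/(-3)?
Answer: -31240/39 ≈ -801.03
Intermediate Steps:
M = 5/3 (M = -5*(-1/3) = 5/3 ≈ 1.6667)
f(Q, x) = -4/(-4 + 1/(x + 3*Q)) (f(Q, x) = -4/(-4 + 1/(x + Q*3)) = -4/(-4 + 1/(x + 3*Q)))
-(84 - 155)*f(M, 5)*(-6 - 5) = -(84 - 155)*(4*(5 + 3*(5/3))/(-1 + 4*5 + 12*(5/3)))*(-6 - 5) = -(-71)*(4*(5 + 5)/(-1 + 20 + 20))*(-11) = -(-71)*(4*10/39)*(-11) = -(-71)*(4*(1/39)*10)*(-11) = -(-71)*(40/39)*(-11) = -(-71)*(-440)/39 = -1*31240/39 = -31240/39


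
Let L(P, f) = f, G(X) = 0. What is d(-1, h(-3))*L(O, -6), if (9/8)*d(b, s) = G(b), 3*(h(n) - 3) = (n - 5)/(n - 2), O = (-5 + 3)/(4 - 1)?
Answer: 0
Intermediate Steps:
O = -2/3 ≈ -0.66667
h(n) = 3 + (-5 + n)/(3*(-2 + n)) (h(n) = 3 + ((n - 5)/(n - 2))/3 = 3 + ((-5 + n)/(-2 + n))/3 = 3 + (-5 + n)/(3*(-2 + n)))
d(b, s) = 0 (d(b, s) = (8/9)*0 = 0)
d(-1, h(-3))*L(O, -6) = 0*(-6) = 0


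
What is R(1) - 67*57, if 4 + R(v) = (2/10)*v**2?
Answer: -19114/5 ≈ -3822.8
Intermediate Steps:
R(v) = -4 + v**2/5 (R(v) = -4 + (2/10)*v**2 = -4 + (2*(1/10))*v**2 = -4 + v**2/5)
R(1) - 67*57 = (-4 + (1/5)*1**2) - 67*57 = (-4 + (1/5)*1) - 3819 = (-4 + 1/5) - 3819 = -19/5 - 3819 = -19114/5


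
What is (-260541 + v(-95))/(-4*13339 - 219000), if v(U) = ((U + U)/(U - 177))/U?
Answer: 35433577/37040416 ≈ 0.95662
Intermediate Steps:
v(U) = 2/(-177 + U) (v(U) = ((2*U)/(-177 + U))/U = (2*U/(-177 + U))/U = 2/(-177 + U))
(-260541 + v(-95))/(-4*13339 - 219000) = (-260541 + 2/(-177 - 95))/(-4*13339 - 219000) = (-260541 + 2/(-272))/(-53356 - 219000) = (-260541 + 2*(-1/272))/(-272356) = (-260541 - 1/136)*(-1/272356) = -35433577/136*(-1/272356) = 35433577/37040416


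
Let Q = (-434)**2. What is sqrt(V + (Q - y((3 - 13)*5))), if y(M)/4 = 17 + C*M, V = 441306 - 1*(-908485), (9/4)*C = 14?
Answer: sqrt(13853911)/3 ≈ 1240.7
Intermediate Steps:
C = 56/9 (C = (4/9)*14 = 56/9 ≈ 6.2222)
V = 1349791 (V = 441306 + 908485 = 1349791)
y(M) = 68 + 224*M/9 (y(M) = 4*(17 + 56*M/9) = 68 + 224*M/9)
Q = 188356
sqrt(V + (Q - y((3 - 13)*5))) = sqrt(1349791 + (188356 - (68 + 224*((3 - 13)*5)/9))) = sqrt(1349791 + (188356 - (68 + 224*(-10*5)/9))) = sqrt(1349791 + (188356 - (68 + (224/9)*(-50)))) = sqrt(1349791 + (188356 - (68 - 11200/9))) = sqrt(1349791 + (188356 - 1*(-10588/9))) = sqrt(1349791 + (188356 + 10588/9)) = sqrt(1349791 + 1705792/9) = sqrt(13853911/9) = sqrt(13853911)/3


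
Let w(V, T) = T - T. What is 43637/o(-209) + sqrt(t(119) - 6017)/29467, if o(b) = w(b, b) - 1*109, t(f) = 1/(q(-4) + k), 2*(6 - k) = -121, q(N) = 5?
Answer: -43637/109 + I*sqrt(123041347)/4213781 ≈ -400.34 + 0.0026324*I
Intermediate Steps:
k = 133/2 (k = 6 - 1/2*(-121) = 6 + 121/2 = 133/2 ≈ 66.500)
w(V, T) = 0
t(f) = 2/143 (t(f) = 1/(5 + 133/2) = 1/(143/2) = 2/143)
o(b) = -109 (o(b) = 0 - 1*109 = 0 - 109 = -109)
43637/o(-209) + sqrt(t(119) - 6017)/29467 = 43637/(-109) + sqrt(2/143 - 6017)/29467 = 43637*(-1/109) + sqrt(-860429/143)*(1/29467) = -43637/109 + (I*sqrt(123041347)/143)*(1/29467) = -43637/109 + I*sqrt(123041347)/4213781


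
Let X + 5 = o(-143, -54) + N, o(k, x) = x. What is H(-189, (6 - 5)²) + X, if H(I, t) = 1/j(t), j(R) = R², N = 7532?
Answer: 7474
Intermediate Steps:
H(I, t) = t⁻² (H(I, t) = 1/(t²) = t⁻²)
X = 7473 (X = -5 + (-54 + 7532) = -5 + 7478 = 7473)
H(-189, (6 - 5)²) + X = ((6 - 5)²)⁻² + 7473 = (1²)⁻² + 7473 = 1⁻² + 7473 = 1 + 7473 = 7474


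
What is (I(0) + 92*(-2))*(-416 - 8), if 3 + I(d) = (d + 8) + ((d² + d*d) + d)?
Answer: 75896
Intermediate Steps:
I(d) = 5 + 2*d + 2*d² (I(d) = -3 + ((d + 8) + ((d² + d*d) + d)) = -3 + ((8 + d) + ((d² + d²) + d)) = -3 + ((8 + d) + (2*d² + d)) = -3 + ((8 + d) + (d + 2*d²)) = -3 + (8 + 2*d + 2*d²) = 5 + 2*d + 2*d²)
(I(0) + 92*(-2))*(-416 - 8) = ((5 + 2*0 + 2*0²) + 92*(-2))*(-416 - 8) = ((5 + 0 + 2*0) - 184)*(-424) = ((5 + 0 + 0) - 184)*(-424) = (5 - 184)*(-424) = -179*(-424) = 75896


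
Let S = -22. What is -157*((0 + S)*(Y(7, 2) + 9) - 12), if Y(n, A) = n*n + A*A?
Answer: 216032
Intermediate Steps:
Y(n, A) = A² + n² (Y(n, A) = n² + A² = A² + n²)
-157*((0 + S)*(Y(7, 2) + 9) - 12) = -157*((0 - 22)*((2² + 7²) + 9) - 12) = -157*(-22*((4 + 49) + 9) - 12) = -157*(-22*(53 + 9) - 12) = -157*(-22*62 - 12) = -157*(-1364 - 12) = -157*(-1376) = 216032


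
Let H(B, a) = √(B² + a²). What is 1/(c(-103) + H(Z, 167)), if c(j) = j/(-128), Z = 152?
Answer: -13184/835458703 + 16384*√50993/835458703 ≈ 0.0044127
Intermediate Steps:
c(j) = -j/128 (c(j) = j*(-1/128) = -j/128)
1/(c(-103) + H(Z, 167)) = 1/(-1/128*(-103) + √(152² + 167²)) = 1/(103/128 + √(23104 + 27889)) = 1/(103/128 + √50993)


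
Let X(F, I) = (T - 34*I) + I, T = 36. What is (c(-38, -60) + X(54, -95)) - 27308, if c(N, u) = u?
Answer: -24197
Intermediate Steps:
X(F, I) = 36 - 33*I (X(F, I) = (36 - 34*I) + I = 36 - 33*I)
(c(-38, -60) + X(54, -95)) - 27308 = (-60 + (36 - 33*(-95))) - 27308 = (-60 + (36 + 3135)) - 27308 = (-60 + 3171) - 27308 = 3111 - 27308 = -24197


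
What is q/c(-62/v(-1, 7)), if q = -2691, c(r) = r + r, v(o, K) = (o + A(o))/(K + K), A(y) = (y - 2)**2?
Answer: 2691/217 ≈ 12.401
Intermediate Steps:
A(y) = (-2 + y)**2
v(o, K) = (o + (-2 + o)**2)/(2*K) (v(o, K) = (o + (-2 + o)**2)/(K + K) = (o + (-2 + o)**2)/((2*K)) = (o + (-2 + o)**2)*(1/(2*K)) = (o + (-2 + o)**2)/(2*K))
c(r) = 2*r
q/c(-62/v(-1, 7)) = -(2691/1736 - 2691*(-2 - 1)**2/1736) = -2691/(2*(-62*14/(-1 + (-3)**2))) = -2691/(2*(-62*14/(-1 + 9))) = -2691/(2*(-62/((1/2)*(1/7)*8))) = -2691/(2*(-62/4/7)) = -2691/(2*(-62*7/4)) = -2691/(2*(-217/2)) = -2691/(-217) = -2691*(-1/217) = 2691/217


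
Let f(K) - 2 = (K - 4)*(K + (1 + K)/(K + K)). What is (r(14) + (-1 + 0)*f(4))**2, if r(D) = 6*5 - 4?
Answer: 576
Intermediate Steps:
r(D) = 26 (r(D) = 30 - 4 = 26)
f(K) = 2 + (-4 + K)*(K + (1 + K)/(2*K)) (f(K) = 2 + (K - 4)*(K + (1 + K)/(K + K)) = 2 + (-4 + K)*(K + (1 + K)/((2*K))) = 2 + (-4 + K)*(K + (1 + K)*(1/(2*K))) = 2 + (-4 + K)*(K + (1 + K)/(2*K)))
(r(14) + (-1 + 0)*f(4))**2 = (26 + (-1 + 0)*(1/2 + 4**2 - 2/4 - 7/2*4))**2 = (26 - (1/2 + 16 - 2*1/4 - 14))**2 = (26 - (1/2 + 16 - 1/2 - 14))**2 = (26 - 1*2)**2 = (26 - 2)**2 = 24**2 = 576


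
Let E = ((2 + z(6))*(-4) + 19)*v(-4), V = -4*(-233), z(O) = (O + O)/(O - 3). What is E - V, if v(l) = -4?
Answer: -912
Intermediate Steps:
z(O) = 2*O/(-3 + O) (z(O) = (2*O)/(-3 + O) = 2*O/(-3 + O))
V = 932
E = 20 (E = ((2 + 2*6/(-3 + 6))*(-4) + 19)*(-4) = ((2 + 2*6/3)*(-4) + 19)*(-4) = ((2 + 2*6*(⅓))*(-4) + 19)*(-4) = ((2 + 4)*(-4) + 19)*(-4) = (6*(-4) + 19)*(-4) = (-24 + 19)*(-4) = -5*(-4) = 20)
E - V = 20 - 1*932 = 20 - 932 = -912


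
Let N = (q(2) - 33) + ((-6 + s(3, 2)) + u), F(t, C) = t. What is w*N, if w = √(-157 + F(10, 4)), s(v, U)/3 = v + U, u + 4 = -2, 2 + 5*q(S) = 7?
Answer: -203*I*√3 ≈ -351.61*I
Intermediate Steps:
q(S) = 1 (q(S) = -⅖ + (⅕)*7 = -⅖ + 7/5 = 1)
u = -6 (u = -4 - 2 = -6)
s(v, U) = 3*U + 3*v (s(v, U) = 3*(v + U) = 3*(U + v) = 3*U + 3*v)
N = -29 (N = (1 - 33) + ((-6 + (3*2 + 3*3)) - 6) = -32 + ((-6 + (6 + 9)) - 6) = -32 + ((-6 + 15) - 6) = -32 + (9 - 6) = -32 + 3 = -29)
w = 7*I*√3 (w = √(-157 + 10) = √(-147) = 7*I*√3 ≈ 12.124*I)
w*N = (7*I*√3)*(-29) = -203*I*√3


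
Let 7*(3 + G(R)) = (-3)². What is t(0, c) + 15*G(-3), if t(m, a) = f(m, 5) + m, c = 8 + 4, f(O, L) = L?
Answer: -145/7 ≈ -20.714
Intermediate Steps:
G(R) = -12/7 (G(R) = -3 + (⅐)*(-3)² = -3 + (⅐)*9 = -3 + 9/7 = -12/7)
c = 12
t(m, a) = 5 + m
t(0, c) + 15*G(-3) = (5 + 0) + 15*(-12/7) = 5 - 180/7 = -145/7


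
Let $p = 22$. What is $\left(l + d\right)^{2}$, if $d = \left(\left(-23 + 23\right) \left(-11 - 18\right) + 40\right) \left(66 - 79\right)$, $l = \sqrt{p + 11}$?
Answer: $\left(520 - \sqrt{33}\right)^{2} \approx 2.6446 \cdot 10^{5}$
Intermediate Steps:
$l = \sqrt{33}$ ($l = \sqrt{22 + 11} = \sqrt{33} \approx 5.7446$)
$d = -520$ ($d = \left(0 \left(-29\right) + 40\right) \left(-13\right) = \left(0 + 40\right) \left(-13\right) = 40 \left(-13\right) = -520$)
$\left(l + d\right)^{2} = \left(\sqrt{33} - 520\right)^{2} = \left(-520 + \sqrt{33}\right)^{2}$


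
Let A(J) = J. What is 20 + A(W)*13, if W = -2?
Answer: -6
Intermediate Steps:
20 + A(W)*13 = 20 - 2*13 = 20 - 26 = -6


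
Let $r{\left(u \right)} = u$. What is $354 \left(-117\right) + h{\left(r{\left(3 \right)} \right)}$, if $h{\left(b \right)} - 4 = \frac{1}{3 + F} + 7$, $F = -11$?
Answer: $- \frac{331257}{8} \approx -41407.0$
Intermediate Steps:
$h{\left(b \right)} = \frac{87}{8}$ ($h{\left(b \right)} = 4 + \left(\frac{1}{3 - 11} + 7\right) = 4 + \left(\frac{1}{-8} + 7\right) = 4 + \left(- \frac{1}{8} + 7\right) = 4 + \frac{55}{8} = \frac{87}{8}$)
$354 \left(-117\right) + h{\left(r{\left(3 \right)} \right)} = 354 \left(-117\right) + \frac{87}{8} = -41418 + \frac{87}{8} = - \frac{331257}{8}$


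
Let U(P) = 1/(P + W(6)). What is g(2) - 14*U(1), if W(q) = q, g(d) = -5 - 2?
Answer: -9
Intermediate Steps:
g(d) = -7
U(P) = 1/(6 + P) (U(P) = 1/(P + 6) = 1/(6 + P))
g(2) - 14*U(1) = -7 - 14/(6 + 1) = -7 - 14/7 = -7 - 14*1/7 = -7 - 2 = -9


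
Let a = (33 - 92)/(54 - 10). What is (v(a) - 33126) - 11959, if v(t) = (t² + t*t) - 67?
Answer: -43703655/968 ≈ -45148.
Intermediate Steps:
a = -59/44 ≈ -1.3409
v(t) = -67 + 2*t² (v(t) = (t² + t²) - 67 = 2*t² - 67 = -67 + 2*t²)
(v(a) - 33126) - 11959 = ((-67 + 2*(-59/44)²) - 33126) - 11959 = ((-67 + 2*(3481/1936)) - 33126) - 11959 = ((-67 + 3481/968) - 33126) - 11959 = (-61375/968 - 33126) - 11959 = -32127343/968 - 11959 = -43703655/968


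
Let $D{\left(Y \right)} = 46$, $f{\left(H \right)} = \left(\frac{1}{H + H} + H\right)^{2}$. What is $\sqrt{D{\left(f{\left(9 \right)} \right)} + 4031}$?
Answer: $3 \sqrt{453} \approx 63.851$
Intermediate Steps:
$f{\left(H \right)} = \left(H + \frac{1}{2 H}\right)^{2}$ ($f{\left(H \right)} = \left(\frac{1}{2 H} + H\right)^{2} = \left(H + \frac{1}{2 H}\right)^{2}$)
$\sqrt{D{\left(f{\left(9 \right)} \right)} + 4031} = \sqrt{46 + 4031} = \sqrt{4077} = 3 \sqrt{453}$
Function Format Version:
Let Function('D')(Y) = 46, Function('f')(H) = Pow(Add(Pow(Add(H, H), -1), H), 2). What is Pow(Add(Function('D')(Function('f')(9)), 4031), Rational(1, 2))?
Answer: Mul(3, Pow(453, Rational(1, 2))) ≈ 63.851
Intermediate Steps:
Function('f')(H) = Pow(Add(H, Mul(Rational(1, 2), Pow(H, -1))), 2) (Function('f')(H) = Pow(Add(Pow(Mul(2, H), -1), H), 2) = Pow(Add(Mul(Rational(1, 2), Pow(H, -1)), H), 2) = Pow(Add(H, Mul(Rational(1, 2), Pow(H, -1))), 2))
Pow(Add(Function('D')(Function('f')(9)), 4031), Rational(1, 2)) = Pow(Add(46, 4031), Rational(1, 2)) = Pow(4077, Rational(1, 2)) = Mul(3, Pow(453, Rational(1, 2)))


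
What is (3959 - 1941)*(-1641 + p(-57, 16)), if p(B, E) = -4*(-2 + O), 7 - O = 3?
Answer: -3327682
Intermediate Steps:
O = 4 (O = 7 - 1*3 = 7 - 3 = 4)
p(B, E) = -8 (p(B, E) = -4*(-2 + 4) = -4*2 = -8)
(3959 - 1941)*(-1641 + p(-57, 16)) = (3959 - 1941)*(-1641 - 8) = 2018*(-1649) = -3327682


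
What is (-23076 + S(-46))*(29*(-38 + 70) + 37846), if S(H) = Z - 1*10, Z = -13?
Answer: -895640626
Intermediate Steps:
S(H) = -23 (S(H) = -13 - 1*10 = -13 - 10 = -23)
(-23076 + S(-46))*(29*(-38 + 70) + 37846) = (-23076 - 23)*(29*(-38 + 70) + 37846) = -23099*(29*32 + 37846) = -23099*(928 + 37846) = -23099*38774 = -895640626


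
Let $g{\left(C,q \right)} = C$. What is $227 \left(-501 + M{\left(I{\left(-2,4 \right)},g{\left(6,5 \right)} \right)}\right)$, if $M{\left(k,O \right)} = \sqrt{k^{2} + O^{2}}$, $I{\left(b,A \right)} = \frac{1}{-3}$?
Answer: $-113727 + \frac{1135 \sqrt{13}}{3} \approx -1.1236 \cdot 10^{5}$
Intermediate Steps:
$I{\left(b,A \right)} = - \frac{1}{3}$
$M{\left(k,O \right)} = \sqrt{O^{2} + k^{2}}$
$227 \left(-501 + M{\left(I{\left(-2,4 \right)},g{\left(6,5 \right)} \right)}\right) = 227 \left(-501 + \sqrt{6^{2} + \left(- \frac{1}{3}\right)^{2}}\right) = 227 \left(-501 + \sqrt{36 + \frac{1}{9}}\right) = 227 \left(-501 + \sqrt{\frac{325}{9}}\right) = 227 \left(-501 + \frac{5 \sqrt{13}}{3}\right) = -113727 + \frac{1135 \sqrt{13}}{3}$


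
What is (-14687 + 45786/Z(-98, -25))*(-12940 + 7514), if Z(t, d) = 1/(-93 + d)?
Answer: 29395002310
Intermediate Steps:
(-14687 + 45786/Z(-98, -25))*(-12940 + 7514) = (-14687 + 45786/(1/(-93 - 25)))*(-12940 + 7514) = (-14687 + 45786/(1/(-118)))*(-5426) = (-14687 + 45786/(-1/118))*(-5426) = (-14687 + 45786*(-118))*(-5426) = (-14687 - 5402748)*(-5426) = -5417435*(-5426) = 29395002310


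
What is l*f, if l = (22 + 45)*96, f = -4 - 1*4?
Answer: -51456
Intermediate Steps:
f = -8 (f = -4 - 4 = -8)
l = 6432 (l = 67*96 = 6432)
l*f = 6432*(-8) = -51456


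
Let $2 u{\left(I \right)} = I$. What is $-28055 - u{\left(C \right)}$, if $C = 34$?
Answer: $-28072$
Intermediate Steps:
$u{\left(I \right)} = \frac{I}{2}$
$-28055 - u{\left(C \right)} = -28055 - \frac{1}{2} \cdot 34 = -28055 - 17 = -28072$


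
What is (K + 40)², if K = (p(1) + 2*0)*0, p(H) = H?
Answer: 1600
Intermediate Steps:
K = 0 (K = (1 + 2*0)*0 = (1 + 0)*0 = 1*0 = 0)
(K + 40)² = (0 + 40)² = 40² = 1600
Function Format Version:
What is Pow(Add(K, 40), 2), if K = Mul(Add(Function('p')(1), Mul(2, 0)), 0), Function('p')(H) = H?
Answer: 1600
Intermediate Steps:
K = 0 (K = Mul(Add(1, Mul(2, 0)), 0) = Mul(Add(1, 0), 0) = Mul(1, 0) = 0)
Pow(Add(K, 40), 2) = Pow(Add(0, 40), 2) = Pow(40, 2) = 1600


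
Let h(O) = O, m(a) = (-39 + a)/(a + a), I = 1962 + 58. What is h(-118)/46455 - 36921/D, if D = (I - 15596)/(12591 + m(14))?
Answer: 604635085828661/17658846240 ≈ 34240.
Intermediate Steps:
I = 2020
m(a) = (-39 + a)/(2*a) (m(a) = (-39 + a)/((2*a)) = (-39 + a)*(1/(2*a)) = (-39 + a)/(2*a))
D = -380128/352523 (D = (2020 - 15596)/(12591 + (½)*(-39 + 14)/14) = -13576/(12591 + (½)*(1/14)*(-25)) = -13576/(12591 - 25/28) = -13576/352523/28 = -13576*28/352523 = -380128/352523 ≈ -1.0783)
h(-118)/46455 - 36921/D = -118/46455 - 36921/(-380128/352523) = -118*1/46455 - 36921*(-352523/380128) = -118/46455 + 13015501683/380128 = 604635085828661/17658846240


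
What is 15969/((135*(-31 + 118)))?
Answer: 5323/3915 ≈ 1.3596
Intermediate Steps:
15969/((135*(-31 + 118))) = 15969/((135*87)) = 15969/11745 = 15969*(1/11745) = 5323/3915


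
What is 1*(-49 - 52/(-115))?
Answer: -5583/115 ≈ -48.548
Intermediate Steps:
1*(-49 - 52/(-115)) = 1*(-49 - 52*(-1/115)) = 1*(-49 + 52/115) = 1*(-5583/115) = -5583/115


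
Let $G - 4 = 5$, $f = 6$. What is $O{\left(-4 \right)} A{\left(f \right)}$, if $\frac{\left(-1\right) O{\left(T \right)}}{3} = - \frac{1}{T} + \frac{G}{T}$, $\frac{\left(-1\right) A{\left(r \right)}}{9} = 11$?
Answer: $-594$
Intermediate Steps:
$A{\left(r \right)} = -99$ ($A{\left(r \right)} = \left(-9\right) 11 = -99$)
$G = 9$ ($G = 4 + 5 = 9$)
$O{\left(T \right)} = - \frac{24}{T}$ ($O{\left(T \right)} = - 3 \left(- \frac{1}{T} + \frac{9}{T}\right) = - 3 \frac{8}{T} = - \frac{24}{T}$)
$O{\left(-4 \right)} A{\left(f \right)} = - \frac{24}{-4} \left(-99\right) = \left(-24\right) \left(- \frac{1}{4}\right) \left(-99\right) = 6 \left(-99\right) = -594$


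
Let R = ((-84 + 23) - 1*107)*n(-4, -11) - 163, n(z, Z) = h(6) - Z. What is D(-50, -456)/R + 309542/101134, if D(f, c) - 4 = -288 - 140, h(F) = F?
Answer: 488694057/152661773 ≈ 3.2012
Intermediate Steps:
D(f, c) = -424 (D(f, c) = 4 + (-288 - 140) = 4 - 428 = -424)
n(z, Z) = 6 - Z
R = -3019 (R = ((-84 + 23) - 1*107)*(6 - 1*(-11)) - 163 = (-61 - 107)*(6 + 11) - 163 = -168*17 - 163 = -2856 - 163 = -3019)
D(-50, -456)/R + 309542/101134 = -424/(-3019) + 309542/101134 = -424*(-1/3019) + 309542*(1/101134) = 424/3019 + 154771/50567 = 488694057/152661773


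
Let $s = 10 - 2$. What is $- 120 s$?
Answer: $-960$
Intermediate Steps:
$s = 8$ ($s = 10 - 2 = 8$)
$- 120 s = \left(-120\right) 8 = -960$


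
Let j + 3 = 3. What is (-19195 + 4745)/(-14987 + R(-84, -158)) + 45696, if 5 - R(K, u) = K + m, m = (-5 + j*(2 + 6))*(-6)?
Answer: 341082169/7464 ≈ 45697.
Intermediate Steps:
j = 0 (j = -3 + 3 = 0)
m = 30 (m = (-5 + 0*(2 + 6))*(-6) = (-5 + 0*8)*(-6) = (-5 + 0)*(-6) = -5*(-6) = 30)
R(K, u) = -25 - K (R(K, u) = 5 - (K + 30) = 5 - (30 + K) = 5 + (-30 - K) = -25 - K)
(-19195 + 4745)/(-14987 + R(-84, -158)) + 45696 = (-19195 + 4745)/(-14987 + (-25 - 1*(-84))) + 45696 = -14450/(-14987 + (-25 + 84)) + 45696 = -14450/(-14987 + 59) + 45696 = -14450/(-14928) + 45696 = -14450*(-1/14928) + 45696 = 7225/7464 + 45696 = 341082169/7464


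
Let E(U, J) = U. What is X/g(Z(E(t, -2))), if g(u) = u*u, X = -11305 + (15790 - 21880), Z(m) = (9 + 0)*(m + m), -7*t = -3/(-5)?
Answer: -21308875/2916 ≈ -7307.6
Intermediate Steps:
t = -3/35 (t = -(-3)/(7*(-5)) = -(-3)*(-1)/(7*5) = -⅐*⅗ = -3/35 ≈ -0.085714)
Z(m) = 18*m (Z(m) = 9*(2*m) = 18*m)
X = -17395 (X = -11305 - 6090 = -17395)
g(u) = u²
X/g(Z(E(t, -2))) = -17395/((18*(-3/35))²) = -17395/((-54/35)²) = -17395/2916/1225 = -17395*1225/2916 = -21308875/2916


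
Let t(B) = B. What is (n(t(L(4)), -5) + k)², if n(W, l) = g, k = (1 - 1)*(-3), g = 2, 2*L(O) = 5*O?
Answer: 4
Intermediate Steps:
L(O) = 5*O/2 (L(O) = (5*O)/2 = 5*O/2)
k = 0 (k = 0*(-3) = 0)
n(W, l) = 2
(n(t(L(4)), -5) + k)² = (2 + 0)² = 2² = 4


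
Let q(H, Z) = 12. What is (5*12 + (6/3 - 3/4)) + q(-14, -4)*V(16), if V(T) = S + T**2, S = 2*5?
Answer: 13013/4 ≈ 3253.3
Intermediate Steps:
S = 10
V(T) = 10 + T**2
(5*12 + (6/3 - 3/4)) + q(-14, -4)*V(16) = (5*12 + (6/3 - 3/4)) + 12*(10 + 16**2) = (60 + (6*(1/3) - 3*1/4)) + 12*(10 + 256) = (60 + (2 - 3/4)) + 12*266 = (60 + 5/4) + 3192 = 245/4 + 3192 = 13013/4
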